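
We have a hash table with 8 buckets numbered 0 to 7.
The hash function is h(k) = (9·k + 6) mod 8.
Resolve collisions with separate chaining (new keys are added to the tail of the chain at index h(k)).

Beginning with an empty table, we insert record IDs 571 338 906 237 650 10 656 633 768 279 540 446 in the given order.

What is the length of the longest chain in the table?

4

Insert 571: h=1, bucket 1 empty → new chain.
Insert 338: h=0, bucket 0 empty → new chain.
Insert 906: h=0, bucket 0 nonempty → append to chain.
Insert 237: h=3, bucket 3 empty → new chain.
Insert 650: h=0, bucket 0 nonempty → append to chain.
Insert 10: h=0, bucket 0 nonempty → append to chain.
Insert 656: h=6, bucket 6 empty → new chain.
Insert 633: h=7, bucket 7 empty → new chain.
Insert 768: h=6, bucket 6 nonempty → append to chain.
Insert 279: h=5, bucket 5 empty → new chain.
Insert 540: h=2, bucket 2 empty → new chain.
Insert 446: h=4, bucket 4 empty → new chain.
Final buckets:
0: 338 -> 906 -> 650 -> 10
1: 571
2: 540
3: 237
4: 446
5: 279
6: 656 -> 768
7: 633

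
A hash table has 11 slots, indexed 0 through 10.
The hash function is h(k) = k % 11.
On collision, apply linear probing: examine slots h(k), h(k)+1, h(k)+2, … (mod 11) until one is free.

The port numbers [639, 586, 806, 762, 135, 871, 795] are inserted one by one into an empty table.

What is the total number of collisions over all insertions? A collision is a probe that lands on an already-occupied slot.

Insert 639: h=1, slot 1 empty => index 1.
Insert 586: h=3, slot 3 empty => index 3.
Insert 806: h=3, slot 3 occupied => index 4.
Insert 762: h=3, slots 3,4 occupied => index 5.
Insert 135: h=3, slots 3,4,5 occupied => index 6.
Insert 871: h=2, slot 2 empty => index 2.
Insert 795: h=3, slots 3,4,5,6 occupied => index 7.
Table: [-, 639, 871, 586, 806, 762, 135, 795, -, -, -]

10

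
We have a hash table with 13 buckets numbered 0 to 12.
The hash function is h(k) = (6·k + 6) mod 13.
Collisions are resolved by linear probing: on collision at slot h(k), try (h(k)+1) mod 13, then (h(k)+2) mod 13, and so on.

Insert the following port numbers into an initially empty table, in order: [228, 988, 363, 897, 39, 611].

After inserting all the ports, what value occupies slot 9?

Insert 228: h=9, slot 9 empty -> index 9.
Insert 988: h=6, slot 6 empty -> index 6.
Insert 363: h=0, slot 0 empty -> index 0.
Insert 897: h=6, slot 6 occupied -> index 7.
Insert 39: h=6, slots 6,7 occupied -> index 8.
Insert 611: h=6, slots 6,7,8,9 occupied -> index 10.
Table: [363, _, _, _, _, _, 988, 897, 39, 228, 611, _, _]

228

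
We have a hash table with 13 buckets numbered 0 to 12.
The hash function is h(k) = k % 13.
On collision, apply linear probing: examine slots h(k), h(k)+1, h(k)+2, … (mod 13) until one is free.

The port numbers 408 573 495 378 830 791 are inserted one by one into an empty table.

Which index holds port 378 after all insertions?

Insert 408: h=5, slot 5 empty => index 5.
Insert 573: h=1, slot 1 empty => index 1.
Insert 495: h=1, slot 1 occupied => index 2.
Insert 378: h=1, slots 1,2 occupied => index 3.
Insert 830: h=11, slot 11 empty => index 11.
Insert 791: h=11, slot 11 occupied => index 12.
Table: [., 573, 495, 378, ., 408, ., ., ., ., ., 830, 791]

3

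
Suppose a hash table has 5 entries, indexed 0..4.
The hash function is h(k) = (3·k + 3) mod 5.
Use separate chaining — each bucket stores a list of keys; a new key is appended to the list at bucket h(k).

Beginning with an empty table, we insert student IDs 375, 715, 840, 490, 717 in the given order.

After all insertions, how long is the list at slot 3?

Insert 375: h=3, bucket 3 empty -> new chain.
Insert 715: h=3, bucket 3 nonempty -> append to chain.
Insert 840: h=3, bucket 3 nonempty -> append to chain.
Insert 490: h=3, bucket 3 nonempty -> append to chain.
Insert 717: h=4, bucket 4 empty -> new chain.
Final buckets:
0: .
1: .
2: .
3: 375 -> 715 -> 840 -> 490
4: 717

4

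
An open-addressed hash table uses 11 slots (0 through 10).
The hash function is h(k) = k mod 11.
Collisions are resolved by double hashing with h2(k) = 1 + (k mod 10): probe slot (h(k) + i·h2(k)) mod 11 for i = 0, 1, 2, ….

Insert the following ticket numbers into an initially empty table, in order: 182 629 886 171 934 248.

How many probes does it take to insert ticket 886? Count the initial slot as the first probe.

3

182 hashes to 6; slot 6 is free → place at 6.
629 hashes to 2; slot 2 is free → place at 2.
886 hashes to 6, h2=7; 6,2 taken → place at 9.
171 hashes to 6, h2=2; 6 taken → place at 8.
934 hashes to 10; slot 10 is free → place at 10.
248 hashes to 6, h2=9; 6 taken → place at 4.
Table: [_, _, 629, _, 248, _, 182, _, 171, 886, 934]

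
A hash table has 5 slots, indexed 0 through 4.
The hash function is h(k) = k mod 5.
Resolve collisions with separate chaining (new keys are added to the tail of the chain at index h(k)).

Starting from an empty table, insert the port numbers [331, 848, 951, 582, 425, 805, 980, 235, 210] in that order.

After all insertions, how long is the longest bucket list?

5

331 -> bucket 1
848 -> bucket 3
951 -> bucket 1 (collision)
582 -> bucket 2
425 -> bucket 0
805 -> bucket 0 (collision)
980 -> bucket 0 (collision)
235 -> bucket 0 (collision)
210 -> bucket 0 (collision)
Final buckets:
0: 425 -> 805 -> 980 -> 235 -> 210
1: 331 -> 951
2: 582
3: 848
4: —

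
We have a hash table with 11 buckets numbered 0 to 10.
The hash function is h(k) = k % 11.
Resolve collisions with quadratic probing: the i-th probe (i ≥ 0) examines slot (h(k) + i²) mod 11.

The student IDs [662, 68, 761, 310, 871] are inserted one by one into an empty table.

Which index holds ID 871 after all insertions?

Insert 662: h=2, slot 2 empty -> index 2.
Insert 68: h=2, slot 2 occupied -> index 3.
Insert 761: h=2, slots 2,3 occupied -> index 6.
Insert 310: h=2, slots 2,3,6 occupied -> index 0.
Insert 871: h=2, slots 2,3,6,0 occupied -> index 7.
Table: [310, ., 662, 68, ., ., 761, 871, ., ., .]

7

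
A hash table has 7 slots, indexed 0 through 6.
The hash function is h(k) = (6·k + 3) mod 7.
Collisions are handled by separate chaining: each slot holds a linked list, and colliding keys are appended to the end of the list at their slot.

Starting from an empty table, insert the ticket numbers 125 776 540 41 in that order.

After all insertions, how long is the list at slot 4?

125 → bucket 4
776 → bucket 4 (collision)
540 → bucket 2
41 → bucket 4 (collision)
Final buckets:
0: ∅
1: ∅
2: 540
3: ∅
4: 125 -> 776 -> 41
5: ∅
6: ∅

3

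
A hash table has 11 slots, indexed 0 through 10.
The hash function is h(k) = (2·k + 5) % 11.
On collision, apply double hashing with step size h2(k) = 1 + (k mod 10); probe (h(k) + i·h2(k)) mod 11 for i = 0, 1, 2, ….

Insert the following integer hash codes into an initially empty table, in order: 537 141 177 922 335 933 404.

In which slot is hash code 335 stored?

Insert 537: h=1, slot 1 empty → index 1.
Insert 141: h=1, h2=2, slot 1 occupied → index 3.
Insert 177: h=7, slot 7 empty → index 7.
Insert 922: h=1, h2=3, slot 1 occupied → index 4.
Insert 335: h=4, h2=6, slot 4 occupied → index 10.
Insert 933: h=1, h2=4, slot 1 occupied → index 5.
Insert 404: h=10, h2=5, slots 10,4 occupied → index 9.
Table: [—, 537, —, 141, 922, 933, —, 177, —, 404, 335]

10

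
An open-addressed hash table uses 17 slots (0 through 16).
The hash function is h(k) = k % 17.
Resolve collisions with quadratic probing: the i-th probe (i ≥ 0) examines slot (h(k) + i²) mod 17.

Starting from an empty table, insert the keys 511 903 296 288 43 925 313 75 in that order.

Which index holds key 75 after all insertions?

6

511 hashes to 1; slot 1 is free => place at 1.
903 hashes to 2; slot 2 is free => place at 2.
296 hashes to 7; slot 7 is free => place at 7.
288 hashes to 16; slot 16 is free => place at 16.
43 hashes to 9; slot 9 is free => place at 9.
925 hashes to 7; 7 taken => place at 8.
313 hashes to 7; 7,8 taken => place at 11.
75 hashes to 7; 7,8,11,16 taken => place at 6.
Table: [—, 511, 903, —, —, —, 75, 296, 925, 43, —, 313, —, —, —, —, 288]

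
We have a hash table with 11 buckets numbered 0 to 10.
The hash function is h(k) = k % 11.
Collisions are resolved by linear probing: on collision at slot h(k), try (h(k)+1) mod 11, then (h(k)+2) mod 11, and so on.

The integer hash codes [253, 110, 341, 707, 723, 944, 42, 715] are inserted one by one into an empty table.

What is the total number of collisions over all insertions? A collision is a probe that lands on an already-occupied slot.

Insert 253: h=0, slot 0 empty => index 0.
Insert 110: h=0, slot 0 occupied => index 1.
Insert 341: h=0, slots 0,1 occupied => index 2.
Insert 707: h=3, slot 3 empty => index 3.
Insert 723: h=8, slot 8 empty => index 8.
Insert 944: h=9, slot 9 empty => index 9.
Insert 42: h=9, slot 9 occupied => index 10.
Insert 715: h=0, slots 0,1,2,3 occupied => index 4.
Table: [253, 110, 341, 707, 715, —, —, —, 723, 944, 42]

8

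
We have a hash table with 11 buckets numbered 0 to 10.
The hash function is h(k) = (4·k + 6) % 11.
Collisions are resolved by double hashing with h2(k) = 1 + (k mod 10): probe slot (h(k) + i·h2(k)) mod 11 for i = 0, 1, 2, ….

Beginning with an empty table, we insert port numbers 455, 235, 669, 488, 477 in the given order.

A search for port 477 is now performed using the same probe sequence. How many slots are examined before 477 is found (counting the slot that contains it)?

455 hashes to 0; slot 0 is free → place at 0.
235 hashes to 0, h2=6; 0 taken → place at 6.
669 hashes to 9; slot 9 is free → place at 9.
488 hashes to 0, h2=9; 0,9 taken → place at 7.
477 hashes to 0, h2=8; 0 taken → place at 8.
Table: [455, ∅, ∅, ∅, ∅, ∅, 235, 488, 477, 669, ∅]
Lookup 477: h=0, h2=8, probe 0,8 → found at 8.

2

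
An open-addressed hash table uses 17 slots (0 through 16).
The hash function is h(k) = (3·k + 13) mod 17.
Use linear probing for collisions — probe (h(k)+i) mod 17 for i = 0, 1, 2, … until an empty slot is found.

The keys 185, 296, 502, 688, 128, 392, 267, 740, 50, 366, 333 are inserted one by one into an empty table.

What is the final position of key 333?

12

Insert 185: h=7, slot 7 empty => index 7.
Insert 296: h=0, slot 0 empty => index 0.
Insert 502: h=6, slot 6 empty => index 6.
Insert 688: h=3, slot 3 empty => index 3.
Insert 128: h=6, slots 6,7 occupied => index 8.
Insert 392: h=16, slot 16 empty => index 16.
Insert 267: h=15, slot 15 empty => index 15.
Insert 740: h=6, slots 6,7,8 occupied => index 9.
Insert 50: h=10, slot 10 empty => index 10.
Insert 366: h=6, slots 6,7,8,9,10 occupied => index 11.
Insert 333: h=9, slots 9,10,11 occupied => index 12.
Table: [296, -, -, 688, -, -, 502, 185, 128, 740, 50, 366, 333, -, -, 267, 392]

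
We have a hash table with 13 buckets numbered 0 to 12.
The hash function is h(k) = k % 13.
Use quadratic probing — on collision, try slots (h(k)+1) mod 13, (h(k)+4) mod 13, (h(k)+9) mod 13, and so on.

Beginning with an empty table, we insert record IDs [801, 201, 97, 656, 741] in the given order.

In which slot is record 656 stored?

10

801 hashes to 8; slot 8 is free => place at 8.
201 hashes to 6; slot 6 is free => place at 6.
97 hashes to 6; 6 taken => place at 7.
656 hashes to 6; 6,7 taken => place at 10.
741 hashes to 0; slot 0 is free => place at 0.
Table: [741, ∅, ∅, ∅, ∅, ∅, 201, 97, 801, ∅, 656, ∅, ∅]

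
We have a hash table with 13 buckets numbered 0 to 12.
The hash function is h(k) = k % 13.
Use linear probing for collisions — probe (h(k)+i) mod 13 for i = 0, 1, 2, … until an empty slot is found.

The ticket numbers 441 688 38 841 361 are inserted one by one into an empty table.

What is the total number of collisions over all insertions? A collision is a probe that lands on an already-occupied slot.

441 hashes to 12; slot 12 is free => place at 12.
688 hashes to 12; 12 taken => place at 0.
38 hashes to 12; 12,0 taken => place at 1.
841 hashes to 9; slot 9 is free => place at 9.
361 hashes to 10; slot 10 is free => place at 10.
Table: [688, 38, ., ., ., ., ., ., ., 841, 361, ., 441]

3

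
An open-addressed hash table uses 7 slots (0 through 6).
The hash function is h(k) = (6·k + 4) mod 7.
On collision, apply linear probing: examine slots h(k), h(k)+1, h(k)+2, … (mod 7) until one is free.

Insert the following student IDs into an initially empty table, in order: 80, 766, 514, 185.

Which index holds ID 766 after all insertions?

80: h=1 => slot 1
766: h=1, probe 1,2 => slot 2
514: h=1, probe 1,2,3 => slot 3
185: h=1, probe 1,2,3,4 => slot 4
Table: [., 80, 766, 514, 185, ., .]

2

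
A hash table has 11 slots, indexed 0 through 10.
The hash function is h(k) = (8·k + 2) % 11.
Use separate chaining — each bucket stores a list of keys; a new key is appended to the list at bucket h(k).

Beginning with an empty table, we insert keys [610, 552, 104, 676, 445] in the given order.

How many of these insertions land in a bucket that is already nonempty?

610 → bucket 9
552 → bucket 7
104 → bucket 9 (collision)
676 → bucket 9 (collision)
445 → bucket 9 (collision)
Final buckets:
0: ∅
1: ∅
2: ∅
3: ∅
4: ∅
5: ∅
6: ∅
7: 552
8: ∅
9: 610 -> 104 -> 676 -> 445
10: ∅

3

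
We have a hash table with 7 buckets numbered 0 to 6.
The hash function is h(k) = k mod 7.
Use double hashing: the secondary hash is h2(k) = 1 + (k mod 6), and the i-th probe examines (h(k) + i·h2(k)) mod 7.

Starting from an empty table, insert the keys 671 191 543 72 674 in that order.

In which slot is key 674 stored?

Insert 671: h=6, slot 6 empty -> index 6.
Insert 191: h=2, slot 2 empty -> index 2.
Insert 543: h=4, slot 4 empty -> index 4.
Insert 72: h=2, h2=1, slot 2 occupied -> index 3.
Insert 674: h=2, h2=3, slot 2 occupied -> index 5.
Table: [-, -, 191, 72, 543, 674, 671]

5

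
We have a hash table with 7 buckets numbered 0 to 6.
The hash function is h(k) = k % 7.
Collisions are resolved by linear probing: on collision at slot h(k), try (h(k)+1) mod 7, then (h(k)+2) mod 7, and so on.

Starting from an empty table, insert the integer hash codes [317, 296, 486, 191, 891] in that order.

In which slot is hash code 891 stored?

6

317 hashes to 2; slot 2 is free => place at 2.
296 hashes to 2; 2 taken => place at 3.
486 hashes to 3; 3 taken => place at 4.
191 hashes to 2; 2,3,4 taken => place at 5.
891 hashes to 2; 2,3,4,5 taken => place at 6.
Table: [., ., 317, 296, 486, 191, 891]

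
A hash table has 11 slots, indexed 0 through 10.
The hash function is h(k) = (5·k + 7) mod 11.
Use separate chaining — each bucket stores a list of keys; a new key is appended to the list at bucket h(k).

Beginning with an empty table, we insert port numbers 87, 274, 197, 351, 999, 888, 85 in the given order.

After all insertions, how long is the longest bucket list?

4

Insert 87: h=2, bucket 2 empty → new chain.
Insert 274: h=2, bucket 2 nonempty → append to chain.
Insert 197: h=2, bucket 2 nonempty → append to chain.
Insert 351: h=2, bucket 2 nonempty → append to chain.
Insert 999: h=8, bucket 8 empty → new chain.
Insert 888: h=3, bucket 3 empty → new chain.
Insert 85: h=3, bucket 3 nonempty → append to chain.
Final buckets:
0: .
1: .
2: 87 -> 274 -> 197 -> 351
3: 888 -> 85
4: .
5: .
6: .
7: .
8: 999
9: .
10: .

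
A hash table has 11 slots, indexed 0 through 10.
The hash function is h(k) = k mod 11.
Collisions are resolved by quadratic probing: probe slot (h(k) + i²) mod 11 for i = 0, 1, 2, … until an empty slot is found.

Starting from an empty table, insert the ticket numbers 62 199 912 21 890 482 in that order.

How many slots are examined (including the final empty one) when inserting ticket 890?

62: h=7 => slot 7
199: h=1 => slot 1
912: h=10 => slot 10
21: h=10, probe 10,0 => slot 0
890: h=10, probe 10,0,3 => slot 3
482: h=9 => slot 9
Table: [21, 199, ∅, 890, ∅, ∅, ∅, 62, ∅, 482, 912]

3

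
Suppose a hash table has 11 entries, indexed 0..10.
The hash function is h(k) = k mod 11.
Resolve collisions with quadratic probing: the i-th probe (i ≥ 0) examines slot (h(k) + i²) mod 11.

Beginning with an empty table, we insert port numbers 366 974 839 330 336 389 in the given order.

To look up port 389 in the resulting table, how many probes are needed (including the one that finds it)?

366 hashes to 3; slot 3 is free => place at 3.
974 hashes to 6; slot 6 is free => place at 6.
839 hashes to 3; 3 taken => place at 4.
330 hashes to 0; slot 0 is free => place at 0.
336 hashes to 6; 6 taken => place at 7.
389 hashes to 4; 4 taken => place at 5.
Table: [330, —, —, 366, 839, 389, 974, 336, —, —, —]
Lookup 389: h=4, probe 4,5 → found at 5.

2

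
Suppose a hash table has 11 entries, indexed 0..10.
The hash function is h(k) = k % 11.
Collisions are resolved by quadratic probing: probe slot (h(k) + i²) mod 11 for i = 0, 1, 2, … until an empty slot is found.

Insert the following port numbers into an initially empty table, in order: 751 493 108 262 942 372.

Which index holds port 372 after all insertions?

751: h=3 -> slot 3
493: h=9 -> slot 9
108: h=9, probe 9,10 -> slot 10
262: h=9, probe 9,10,2 -> slot 2
942: h=7 -> slot 7
372: h=9, probe 9,10,2,7,3,1 -> slot 1
Table: [-, 372, 262, 751, -, -, -, 942, -, 493, 108]

1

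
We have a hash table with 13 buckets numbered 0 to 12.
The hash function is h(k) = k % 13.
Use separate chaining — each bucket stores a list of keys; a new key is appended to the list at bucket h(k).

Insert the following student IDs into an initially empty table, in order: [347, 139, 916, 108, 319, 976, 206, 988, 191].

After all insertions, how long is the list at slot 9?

3

Insert 347: h=9, bucket 9 empty → new chain.
Insert 139: h=9, bucket 9 nonempty → append to chain.
Insert 916: h=6, bucket 6 empty → new chain.
Insert 108: h=4, bucket 4 empty → new chain.
Insert 319: h=7, bucket 7 empty → new chain.
Insert 976: h=1, bucket 1 empty → new chain.
Insert 206: h=11, bucket 11 empty → new chain.
Insert 988: h=0, bucket 0 empty → new chain.
Insert 191: h=9, bucket 9 nonempty → append to chain.
Final buckets:
0: 988
1: 976
2: ∅
3: ∅
4: 108
5: ∅
6: 916
7: 319
8: ∅
9: 347 -> 139 -> 191
10: ∅
11: 206
12: ∅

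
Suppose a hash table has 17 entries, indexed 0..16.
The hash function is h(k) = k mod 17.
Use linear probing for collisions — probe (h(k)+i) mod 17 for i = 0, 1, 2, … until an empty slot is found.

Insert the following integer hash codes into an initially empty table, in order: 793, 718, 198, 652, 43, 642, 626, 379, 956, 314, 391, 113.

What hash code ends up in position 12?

793 hashes to 11; slot 11 is free → place at 11.
718 hashes to 4; slot 4 is free → place at 4.
198 hashes to 11; 11 taken → place at 12.
652 hashes to 6; slot 6 is free → place at 6.
43 hashes to 9; slot 9 is free → place at 9.
642 hashes to 13; slot 13 is free → place at 13.
626 hashes to 14; slot 14 is free → place at 14.
379 hashes to 5; slot 5 is free → place at 5.
956 hashes to 4; 4,5,6 taken → place at 7.
314 hashes to 8; slot 8 is free → place at 8.
391 hashes to 0; slot 0 is free → place at 0.
113 hashes to 11; 11,12,13,14 taken → place at 15.
Table: [391, -, -, -, 718, 379, 652, 956, 314, 43, -, 793, 198, 642, 626, 113, -]

198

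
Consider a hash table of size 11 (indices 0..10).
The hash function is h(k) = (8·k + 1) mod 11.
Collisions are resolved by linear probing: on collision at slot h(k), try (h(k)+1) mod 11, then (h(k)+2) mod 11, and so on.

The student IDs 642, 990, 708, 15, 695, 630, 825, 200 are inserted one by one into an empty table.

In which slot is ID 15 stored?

3

642 hashes to 0; slot 0 is free -> place at 0.
990 hashes to 1; slot 1 is free -> place at 1.
708 hashes to 0; 0,1 taken -> place at 2.
15 hashes to 0; 0,1,2 taken -> place at 3.
695 hashes to 6; slot 6 is free -> place at 6.
630 hashes to 3; 3 taken -> place at 4.
825 hashes to 1; 1,2,3,4 taken -> place at 5.
200 hashes to 6; 6 taken -> place at 7.
Table: [642, 990, 708, 15, 630, 825, 695, 200, —, —, —]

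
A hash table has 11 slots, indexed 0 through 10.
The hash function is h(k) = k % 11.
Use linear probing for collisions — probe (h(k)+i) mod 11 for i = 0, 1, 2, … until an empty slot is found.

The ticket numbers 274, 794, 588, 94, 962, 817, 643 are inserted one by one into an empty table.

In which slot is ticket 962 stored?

7

274: h=10 -> slot 10
794: h=2 -> slot 2
588: h=5 -> slot 5
94: h=6 -> slot 6
962: h=5, probe 5,6,7 -> slot 7
817: h=3 -> slot 3
643: h=5, probe 5,6,7,8 -> slot 8
Table: [., ., 794, 817, ., 588, 94, 962, 643, ., 274]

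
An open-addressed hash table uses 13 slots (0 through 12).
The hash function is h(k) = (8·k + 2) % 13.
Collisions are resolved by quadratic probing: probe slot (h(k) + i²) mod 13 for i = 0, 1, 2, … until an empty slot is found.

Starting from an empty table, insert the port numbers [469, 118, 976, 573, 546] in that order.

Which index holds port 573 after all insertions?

Insert 469: h=10, slot 10 empty -> index 10.
Insert 118: h=10, slot 10 occupied -> index 11.
Insert 976: h=10, slots 10,11 occupied -> index 1.
Insert 573: h=10, slots 10,11,1 occupied -> index 6.
Insert 546: h=2, slot 2 empty -> index 2.
Table: [-, 976, 546, -, -, -, 573, -, -, -, 469, 118, -]

6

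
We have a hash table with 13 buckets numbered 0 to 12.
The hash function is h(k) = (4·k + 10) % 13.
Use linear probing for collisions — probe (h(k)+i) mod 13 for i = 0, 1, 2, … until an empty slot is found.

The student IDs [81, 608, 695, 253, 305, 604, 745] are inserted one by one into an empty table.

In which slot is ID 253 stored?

81 hashes to 9; slot 9 is free => place at 9.
608 hashes to 11; slot 11 is free => place at 11.
695 hashes to 8; slot 8 is free => place at 8.
253 hashes to 8; 8,9 taken => place at 10.
305 hashes to 8; 8,9,10,11 taken => place at 12.
604 hashes to 8; 8,9,10,11,12 taken => place at 0.
745 hashes to 0; 0 taken => place at 1.
Table: [604, 745, —, —, —, —, —, —, 695, 81, 253, 608, 305]

10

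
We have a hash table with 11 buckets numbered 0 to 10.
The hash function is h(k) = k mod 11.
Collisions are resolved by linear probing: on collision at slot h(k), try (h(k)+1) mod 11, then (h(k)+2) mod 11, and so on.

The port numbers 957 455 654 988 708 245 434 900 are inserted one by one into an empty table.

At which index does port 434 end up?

Insert 957: h=0, slot 0 empty → index 0.
Insert 455: h=4, slot 4 empty → index 4.
Insert 654: h=5, slot 5 empty → index 5.
Insert 988: h=9, slot 9 empty → index 9.
Insert 708: h=4, slots 4,5 occupied → index 6.
Insert 245: h=3, slot 3 empty → index 3.
Insert 434: h=5, slots 5,6 occupied → index 7.
Insert 900: h=9, slot 9 occupied → index 10.
Table: [957, ., ., 245, 455, 654, 708, 434, ., 988, 900]

7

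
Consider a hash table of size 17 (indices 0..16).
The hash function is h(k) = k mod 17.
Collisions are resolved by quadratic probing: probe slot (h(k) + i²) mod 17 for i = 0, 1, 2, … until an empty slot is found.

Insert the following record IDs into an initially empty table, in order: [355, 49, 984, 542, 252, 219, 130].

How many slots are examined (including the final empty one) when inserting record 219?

6

355: h=15 → slot 15
49: h=15, probe 15,16 → slot 16
984: h=15, probe 15,16,2 → slot 2
542: h=15, probe 15,16,2,7 → slot 7
252: h=14 → slot 14
219: h=15, probe 15,16,2,7,14,6 → slot 6
130: h=11 → slot 11
Table: [., ., 984, ., ., ., 219, 542, ., ., ., 130, ., ., 252, 355, 49]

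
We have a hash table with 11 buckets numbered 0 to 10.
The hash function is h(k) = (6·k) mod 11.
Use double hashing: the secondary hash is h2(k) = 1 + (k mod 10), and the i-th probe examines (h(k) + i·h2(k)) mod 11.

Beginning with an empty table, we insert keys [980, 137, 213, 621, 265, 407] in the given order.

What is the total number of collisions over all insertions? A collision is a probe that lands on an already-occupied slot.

2

980 hashes to 6; slot 6 is free → place at 6.
137 hashes to 8; slot 8 is free → place at 8.
213 hashes to 2; slot 2 is free → place at 2.
621 hashes to 8, h2=2; 8 taken → place at 10.
265 hashes to 6, h2=6; 6 taken → place at 1.
407 hashes to 0; slot 0 is free → place at 0.
Table: [407, 265, 213, _, _, _, 980, _, 137, _, 621]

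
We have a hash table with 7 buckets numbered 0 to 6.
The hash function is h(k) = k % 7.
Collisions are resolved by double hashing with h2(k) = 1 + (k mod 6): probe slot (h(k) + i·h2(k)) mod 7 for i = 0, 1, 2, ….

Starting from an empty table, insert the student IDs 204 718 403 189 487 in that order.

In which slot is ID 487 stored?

3

Insert 204: h=1, slot 1 empty => index 1.
Insert 718: h=4, slot 4 empty => index 4.
Insert 403: h=4, h2=2, slot 4 occupied => index 6.
Insert 189: h=0, slot 0 empty => index 0.
Insert 487: h=4, h2=2, slots 4,6,1 occupied => index 3.
Table: [189, 204, —, 487, 718, —, 403]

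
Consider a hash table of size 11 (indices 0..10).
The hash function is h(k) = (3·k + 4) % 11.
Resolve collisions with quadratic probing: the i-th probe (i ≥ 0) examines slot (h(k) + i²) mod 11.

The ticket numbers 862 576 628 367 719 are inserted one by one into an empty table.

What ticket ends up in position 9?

367

Insert 862: h=5, slot 5 empty => index 5.
Insert 576: h=5, slot 5 occupied => index 6.
Insert 628: h=7, slot 7 empty => index 7.
Insert 367: h=5, slots 5,6 occupied => index 9.
Insert 719: h=5, slots 5,6,9 occupied => index 3.
Table: [∅, ∅, ∅, 719, ∅, 862, 576, 628, ∅, 367, ∅]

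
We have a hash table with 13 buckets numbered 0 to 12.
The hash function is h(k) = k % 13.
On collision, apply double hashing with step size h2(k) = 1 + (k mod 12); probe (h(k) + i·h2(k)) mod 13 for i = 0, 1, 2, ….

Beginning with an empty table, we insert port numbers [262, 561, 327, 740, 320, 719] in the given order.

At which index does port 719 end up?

3

262 hashes to 2; slot 2 is free → place at 2.
561 hashes to 2, h2=10; 2 taken → place at 12.
327 hashes to 2, h2=4; 2 taken → place at 6.
740 hashes to 12, h2=9; 12 taken → place at 8.
320 hashes to 8, h2=9; 8 taken → place at 4.
719 hashes to 4, h2=12; 4 taken → place at 3.
Table: [—, —, 262, 719, 320, —, 327, —, 740, —, —, —, 561]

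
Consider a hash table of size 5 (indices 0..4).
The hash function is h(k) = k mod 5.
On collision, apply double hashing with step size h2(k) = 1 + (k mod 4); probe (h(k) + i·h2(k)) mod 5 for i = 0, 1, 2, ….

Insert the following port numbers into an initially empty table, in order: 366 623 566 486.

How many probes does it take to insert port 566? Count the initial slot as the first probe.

2

366: h=1 -> slot 1
623: h=3 -> slot 3
566: h=1, h2=3, probe 1,4 -> slot 4
486: h=1, h2=3, probe 1,4,2 -> slot 2
Table: [∅, 366, 486, 623, 566]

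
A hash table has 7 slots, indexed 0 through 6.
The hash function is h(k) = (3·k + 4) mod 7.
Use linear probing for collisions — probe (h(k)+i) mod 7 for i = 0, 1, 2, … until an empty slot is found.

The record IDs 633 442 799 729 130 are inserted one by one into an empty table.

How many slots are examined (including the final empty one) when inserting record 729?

3

Insert 633: h=6, slot 6 empty -> index 6.
Insert 442: h=0, slot 0 empty -> index 0.
Insert 799: h=0, slot 0 occupied -> index 1.
Insert 729: h=0, slots 0,1 occupied -> index 2.
Insert 130: h=2, slot 2 occupied -> index 3.
Table: [442, 799, 729, 130, ∅, ∅, 633]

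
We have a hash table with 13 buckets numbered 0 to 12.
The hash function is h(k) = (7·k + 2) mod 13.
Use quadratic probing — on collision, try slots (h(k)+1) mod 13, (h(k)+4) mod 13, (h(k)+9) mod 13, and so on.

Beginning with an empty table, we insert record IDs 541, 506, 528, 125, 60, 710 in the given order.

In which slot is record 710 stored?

9

Insert 541: h=6, slot 6 empty => index 6.
Insert 506: h=8, slot 8 empty => index 8.
Insert 528: h=6, slot 6 occupied => index 7.
Insert 125: h=6, slots 6,7 occupied => index 10.
Insert 60: h=6, slots 6,7,10 occupied => index 2.
Insert 710: h=6, slots 6,7,10,2 occupied => index 9.
Table: [—, —, 60, —, —, —, 541, 528, 506, 710, 125, —, —]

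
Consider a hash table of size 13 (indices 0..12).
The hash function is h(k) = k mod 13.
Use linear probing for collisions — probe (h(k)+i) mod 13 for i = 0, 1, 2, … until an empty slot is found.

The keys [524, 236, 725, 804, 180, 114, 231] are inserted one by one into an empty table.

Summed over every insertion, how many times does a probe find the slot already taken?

8

524 hashes to 4; slot 4 is free => place at 4.
236 hashes to 2; slot 2 is free => place at 2.
725 hashes to 10; slot 10 is free => place at 10.
804 hashes to 11; slot 11 is free => place at 11.
180 hashes to 11; 11 taken => place at 12.
114 hashes to 10; 10,11,12 taken => place at 0.
231 hashes to 10; 10,11,12,0 taken => place at 1.
Table: [114, 231, 236, —, 524, —, —, —, —, —, 725, 804, 180]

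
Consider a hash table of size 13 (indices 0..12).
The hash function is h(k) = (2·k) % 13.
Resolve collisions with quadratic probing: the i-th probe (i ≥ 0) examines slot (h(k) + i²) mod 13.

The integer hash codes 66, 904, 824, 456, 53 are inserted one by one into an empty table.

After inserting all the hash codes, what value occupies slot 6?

66 hashes to 2; slot 2 is free → place at 2.
904 hashes to 1; slot 1 is free → place at 1.
824 hashes to 10; slot 10 is free → place at 10.
456 hashes to 2; 2 taken → place at 3.
53 hashes to 2; 2,3 taken → place at 6.
Table: [∅, 904, 66, 456, ∅, ∅, 53, ∅, ∅, ∅, 824, ∅, ∅]

53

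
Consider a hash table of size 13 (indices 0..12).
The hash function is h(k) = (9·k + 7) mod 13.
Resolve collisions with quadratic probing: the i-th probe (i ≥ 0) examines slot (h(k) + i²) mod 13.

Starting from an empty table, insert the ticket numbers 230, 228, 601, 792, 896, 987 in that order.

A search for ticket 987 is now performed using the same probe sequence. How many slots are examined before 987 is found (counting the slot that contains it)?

3

230: h=10 → slot 10
228: h=5 → slot 5
601: h=8 → slot 8
792: h=11 → slot 11
896: h=11, probe 11,12 → slot 12
987: h=11, probe 11,12,2 → slot 2
Table: [_, _, 987, _, _, 228, _, _, 601, _, 230, 792, 896]
Lookup 987: h=11, probe 11,12,2 → found at 2.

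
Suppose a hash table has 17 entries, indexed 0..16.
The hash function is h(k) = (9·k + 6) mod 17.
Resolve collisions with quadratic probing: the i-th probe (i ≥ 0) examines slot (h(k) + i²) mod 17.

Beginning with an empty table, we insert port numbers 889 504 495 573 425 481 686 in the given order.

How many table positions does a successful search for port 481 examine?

889 hashes to 0; slot 0 is free -> place at 0.
504 hashes to 3; slot 3 is free -> place at 3.
495 hashes to 7; slot 7 is free -> place at 7.
573 hashes to 12; slot 12 is free -> place at 12.
425 hashes to 6; slot 6 is free -> place at 6.
481 hashes to 0; 0 taken -> place at 1.
686 hashes to 9; slot 9 is free -> place at 9.
Table: [889, 481, ., 504, ., ., 425, 495, ., 686, ., ., 573, ., ., ., .]
Lookup 481: h=0, probe 0,1 → found at 1.

2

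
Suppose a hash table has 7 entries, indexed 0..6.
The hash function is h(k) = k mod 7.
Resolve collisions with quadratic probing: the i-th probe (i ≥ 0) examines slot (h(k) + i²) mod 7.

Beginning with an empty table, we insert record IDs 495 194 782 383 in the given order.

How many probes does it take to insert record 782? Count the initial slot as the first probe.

3

Insert 495: h=5, slot 5 empty -> index 5.
Insert 194: h=5, slot 5 occupied -> index 6.
Insert 782: h=5, slots 5,6 occupied -> index 2.
Insert 383: h=5, slots 5,6,2 occupied -> index 0.
Table: [383, ., 782, ., ., 495, 194]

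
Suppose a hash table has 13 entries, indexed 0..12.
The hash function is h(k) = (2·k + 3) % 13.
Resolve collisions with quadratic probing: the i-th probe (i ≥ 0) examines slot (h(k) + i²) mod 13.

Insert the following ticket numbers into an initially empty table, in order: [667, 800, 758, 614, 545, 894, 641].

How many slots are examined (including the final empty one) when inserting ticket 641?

667: h=11 -> slot 11
800: h=4 -> slot 4
758: h=11, probe 11,12 -> slot 12
614: h=9 -> slot 9
545: h=1 -> slot 1
894: h=10 -> slot 10
641: h=11, probe 11,12,2 -> slot 2
Table: [—, 545, 641, —, 800, —, —, —, —, 614, 894, 667, 758]

3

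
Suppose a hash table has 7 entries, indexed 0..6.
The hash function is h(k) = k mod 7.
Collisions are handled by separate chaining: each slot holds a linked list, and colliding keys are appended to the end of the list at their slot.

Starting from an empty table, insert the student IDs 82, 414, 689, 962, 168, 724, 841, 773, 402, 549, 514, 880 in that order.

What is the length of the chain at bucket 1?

82 → bucket 5
414 → bucket 1
689 → bucket 3
962 → bucket 3 (collision)
168 → bucket 0
724 → bucket 3 (collision)
841 → bucket 1 (collision)
773 → bucket 3 (collision)
402 → bucket 3 (collision)
549 → bucket 3 (collision)
514 → bucket 3 (collision)
880 → bucket 5 (collision)
Final buckets:
0: 168
1: 414 -> 841
2: ∅
3: 689 -> 962 -> 724 -> 773 -> 402 -> 549 -> 514
4: ∅
5: 82 -> 880
6: ∅

2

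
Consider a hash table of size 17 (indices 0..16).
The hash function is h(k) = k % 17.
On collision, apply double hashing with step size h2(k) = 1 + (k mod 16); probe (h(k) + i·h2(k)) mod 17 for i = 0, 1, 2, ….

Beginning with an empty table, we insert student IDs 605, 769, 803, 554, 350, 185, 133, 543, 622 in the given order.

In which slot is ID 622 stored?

605 hashes to 10; slot 10 is free → place at 10.
769 hashes to 4; slot 4 is free → place at 4.
803 hashes to 4, h2=4; 4 taken → place at 8.
554 hashes to 10, h2=11; 10,4 taken → place at 15.
350 hashes to 10, h2=15; 10,8 taken → place at 6.
185 hashes to 15, h2=10; 15,8 taken → place at 1.
133 hashes to 14; slot 14 is free → place at 14.
543 hashes to 16; slot 16 is free → place at 16.
622 hashes to 10, h2=15; 10,8,6,4 taken → place at 2.
Table: [., 185, 622, ., 769, ., 350, ., 803, ., 605, ., ., ., 133, 554, 543]

2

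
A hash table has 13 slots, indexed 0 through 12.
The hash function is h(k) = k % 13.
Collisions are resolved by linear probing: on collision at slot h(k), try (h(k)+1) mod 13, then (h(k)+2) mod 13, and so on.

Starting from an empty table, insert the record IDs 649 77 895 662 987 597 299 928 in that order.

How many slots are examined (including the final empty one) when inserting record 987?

649 hashes to 12; slot 12 is free → place at 12.
77 hashes to 12; 12 taken → place at 0.
895 hashes to 11; slot 11 is free → place at 11.
662 hashes to 12; 12,0 taken → place at 1.
987 hashes to 12; 12,0,1 taken → place at 2.
597 hashes to 12; 12,0,1,2 taken → place at 3.
299 hashes to 0; 0,1,2,3 taken → place at 4.
928 hashes to 5; slot 5 is free → place at 5.
Table: [77, 662, 987, 597, 299, 928, _, _, _, _, _, 895, 649]

4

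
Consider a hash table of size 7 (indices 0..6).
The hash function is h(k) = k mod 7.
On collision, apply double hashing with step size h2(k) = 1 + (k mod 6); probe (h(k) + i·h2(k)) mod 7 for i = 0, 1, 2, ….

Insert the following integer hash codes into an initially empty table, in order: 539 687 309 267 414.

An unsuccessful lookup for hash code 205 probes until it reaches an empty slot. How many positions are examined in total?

539 hashes to 0; slot 0 is free → place at 0.
687 hashes to 1; slot 1 is free → place at 1.
309 hashes to 1, h2=4; 1 taken → place at 5.
267 hashes to 1, h2=4; 1,5 taken → place at 2.
414 hashes to 1, h2=1; 1,2 taken → place at 3.
Table: [539, 687, 267, 414, —, 309, —]
Lookup 205: h=2, h2=2, probe 2,4 → slot 4 empty, not found.

2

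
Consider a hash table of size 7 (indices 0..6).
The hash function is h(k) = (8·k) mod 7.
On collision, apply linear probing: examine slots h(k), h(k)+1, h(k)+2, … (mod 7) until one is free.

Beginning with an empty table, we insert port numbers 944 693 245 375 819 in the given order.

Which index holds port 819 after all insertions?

944 hashes to 6; slot 6 is free -> place at 6.
693 hashes to 0; slot 0 is free -> place at 0.
245 hashes to 0; 0 taken -> place at 1.
375 hashes to 4; slot 4 is free -> place at 4.
819 hashes to 0; 0,1 taken -> place at 2.
Table: [693, 245, 819, -, 375, -, 944]

2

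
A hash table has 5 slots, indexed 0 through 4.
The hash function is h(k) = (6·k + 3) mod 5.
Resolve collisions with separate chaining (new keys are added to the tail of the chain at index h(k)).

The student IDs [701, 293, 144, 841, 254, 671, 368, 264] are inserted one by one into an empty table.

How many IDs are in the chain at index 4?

701 -> bucket 4
293 -> bucket 1
144 -> bucket 2
841 -> bucket 4 (collision)
254 -> bucket 2 (collision)
671 -> bucket 4 (collision)
368 -> bucket 1 (collision)
264 -> bucket 2 (collision)
Final buckets:
0: .
1: 293 -> 368
2: 144 -> 254 -> 264
3: .
4: 701 -> 841 -> 671

3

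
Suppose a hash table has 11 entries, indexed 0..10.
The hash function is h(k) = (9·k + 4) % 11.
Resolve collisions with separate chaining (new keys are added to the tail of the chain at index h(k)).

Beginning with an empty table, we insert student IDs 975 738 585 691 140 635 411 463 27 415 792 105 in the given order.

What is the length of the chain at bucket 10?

975 -> bucket 1
738 -> bucket 2
585 -> bucket 0
691 -> bucket 8
140 -> bucket 10
635 -> bucket 10 (collision)
411 -> bucket 7
463 -> bucket 2 (collision)
27 -> bucket 5
415 -> bucket 10 (collision)
792 -> bucket 4
105 -> bucket 3
Final buckets:
0: 585
1: 975
2: 738 -> 463
3: 105
4: 792
5: 27
6: -
7: 411
8: 691
9: -
10: 140 -> 635 -> 415

3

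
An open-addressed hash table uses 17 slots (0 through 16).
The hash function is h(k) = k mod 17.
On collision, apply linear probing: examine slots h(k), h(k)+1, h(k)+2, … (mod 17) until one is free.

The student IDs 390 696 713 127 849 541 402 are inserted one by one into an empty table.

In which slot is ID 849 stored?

2

390 hashes to 16; slot 16 is free -> place at 16.
696 hashes to 16; 16 taken -> place at 0.
713 hashes to 16; 16,0 taken -> place at 1.
127 hashes to 8; slot 8 is free -> place at 8.
849 hashes to 16; 16,0,1 taken -> place at 2.
541 hashes to 14; slot 14 is free -> place at 14.
402 hashes to 11; slot 11 is free -> place at 11.
Table: [696, 713, 849, ., ., ., ., ., 127, ., ., 402, ., ., 541, ., 390]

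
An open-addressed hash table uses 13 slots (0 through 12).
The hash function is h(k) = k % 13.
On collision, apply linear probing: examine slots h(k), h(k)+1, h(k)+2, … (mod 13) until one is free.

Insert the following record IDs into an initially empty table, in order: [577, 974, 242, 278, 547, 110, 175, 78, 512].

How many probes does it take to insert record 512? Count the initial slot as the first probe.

6

577 hashes to 5; slot 5 is free → place at 5.
974 hashes to 12; slot 12 is free → place at 12.
242 hashes to 8; slot 8 is free → place at 8.
278 hashes to 5; 5 taken → place at 6.
547 hashes to 1; slot 1 is free → place at 1.
110 hashes to 6; 6 taken → place at 7.
175 hashes to 6; 6,7,8 taken → place at 9.
78 hashes to 0; slot 0 is free → place at 0.
512 hashes to 5; 5,6,7,8,9 taken → place at 10.
Table: [78, 547, -, -, -, 577, 278, 110, 242, 175, 512, -, 974]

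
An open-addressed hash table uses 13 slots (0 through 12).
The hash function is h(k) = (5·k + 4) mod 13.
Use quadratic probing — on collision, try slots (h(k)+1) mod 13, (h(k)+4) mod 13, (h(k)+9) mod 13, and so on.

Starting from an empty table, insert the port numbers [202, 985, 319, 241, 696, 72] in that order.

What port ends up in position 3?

72

Insert 202: h=0, slot 0 empty -> index 0.
Insert 985: h=2, slot 2 empty -> index 2.
Insert 319: h=0, slot 0 occupied -> index 1.
Insert 241: h=0, slots 0,1 occupied -> index 4.
Insert 696: h=0, slots 0,1,4 occupied -> index 9.
Insert 72: h=0, slots 0,1,4,9 occupied -> index 3.
Table: [202, 319, 985, 72, 241, ., ., ., ., 696, ., ., .]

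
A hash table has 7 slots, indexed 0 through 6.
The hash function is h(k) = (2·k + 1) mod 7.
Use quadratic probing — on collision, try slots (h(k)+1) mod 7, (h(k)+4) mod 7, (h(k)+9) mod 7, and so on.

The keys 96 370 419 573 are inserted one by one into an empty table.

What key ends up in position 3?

96 hashes to 4; slot 4 is free → place at 4.
370 hashes to 6; slot 6 is free → place at 6.
419 hashes to 6; 6 taken → place at 0.
573 hashes to 6; 6,0 taken → place at 3.
Table: [419, -, -, 573, 96, -, 370]

573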